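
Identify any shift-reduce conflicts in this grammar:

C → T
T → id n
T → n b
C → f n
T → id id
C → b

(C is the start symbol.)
A shift-reduce conflict occurs when an LR(0) state has both:
  - a complete (reduce) item [A → α .] (dot at the end), and
  - a shift item [B → β . c γ] (dot before a terminal).

Augment with C' → C and build the canonical LR(0) collection (I0 = CLOSURE({[C' → . C]}), then GOTO on every symbol after a dot until no new states appear). It has 11 states:
  I0: { [C → . T], [C → . b], [C → . f n], [C' → . C], [T → . id id], [T → . id n], [T → . n b] }  — shift
  I1: { [C' → C .] }  — accept
  I2: { [C → T .] }  — reduce
  I3: { [C → b .] }  — reduce
  I4: { [C → f . n] }  — shift
  I5: { [T → id . id], [T → id . n] }  — shift
  I6: { [T → n . b] }  — shift
  I7: { [T → n b .] }  — reduce
  I8: { [T → id id .] }  — reduce
  I9: { [T → id n .] }  — reduce
  I10: { [C → f n .] }  — reduce

No state contains both a complete item and a shift item.

Answer: No shift-reduce conflicts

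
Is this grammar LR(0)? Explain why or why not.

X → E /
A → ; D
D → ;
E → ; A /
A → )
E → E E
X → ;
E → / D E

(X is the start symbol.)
No. Shift-reduce conflict between [X → ; .] and [A → . )]

A grammar is LR(0) if no state in the canonical LR(0) collection has:
  - both a shift item (dot before a terminal) and a complete item (shift-reduce conflict), or
  - two or more complete items (reduce-reduce conflict; the accept item [X' → X .] counts as a complete item here).

Augment with X' → X and build the canonical LR(0) collection (I0 = CLOSURE({[X' → . X]}), then GOTO on every symbol after a dot until no new states appear). It has 16 states:
  I0: { [E → . / D E], [E → . ; A /], [E → . E E], [X → . ;], [X → . E /], [X' → . X] }  — shift
  I1: { [D → . ;], [E → / . D E] }  — shift
  I2: { [A → . )], [A → . ; D], [E → ; . A /], [X → ; .] }  — shift, reduce
  I3: { [E → . / D E], [E → . ; A /], [E → . E E], [E → E . E], [X → E . /] }  — shift
  I4: { [X' → X .] }  — accept
  I5: { [D → . ;], [E → / . D E], [X → E / .] }  — shift, reduce
  I6: { [A → . )], [A → . ; D], [E → ; . A /] }  — shift
  I7: { [E → . / D E], [E → . ; A /], [E → . E E], [E → E . E], [E → E E .] }  — shift, reduce
  I8: { [A → ) .] }  — reduce
  I9: { [A → ; . D], [D → . ;] }  — shift
  I10: { [E → ; A . /] }  — shift
  I11: { [E → ; A / .] }  — reduce
  I12: { [D → ; .] }  — reduce
  I13: { [A → ; D .] }  — reduce
  I14: { [E → . / D E], [E → . ; A /], [E → . E E], [E → / D . E] }  — shift
  I15: { [E → . / D E], [E → . ; A /], [E → . E E], [E → / D E .], [E → E . E] }  — shift, reduce

Conflict in state I2:
  Shift-reduce conflict between [X → ; .] and [A → . )]
So the grammar is NOT LR(0).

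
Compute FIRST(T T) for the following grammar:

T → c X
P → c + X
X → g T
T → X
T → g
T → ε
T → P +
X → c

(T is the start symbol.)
FIRST sets of the non-terminals involved (from the grammar, by fixed-point iteration):
  FIRST(T) = { 'c', 'g', ε }

To compute FIRST(T T), process the symbols left to right:
Symbol T is a non-terminal. Add FIRST(T) \ {ε} = { 'c', 'g' }
T is nullable (ε ∈ FIRST(T)), continue to the next symbol.
Symbol T is a non-terminal. Add FIRST(T) \ {ε} = { 'c', 'g' }
T is nullable (ε ∈ FIRST(T)), continue to the next symbol.
All symbols are nullable, so ε is in the result.
FIRST(T T) = { 'c', 'g', ε }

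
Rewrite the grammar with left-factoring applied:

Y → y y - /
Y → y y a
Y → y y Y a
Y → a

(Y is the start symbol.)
Left-factoring transforms A → αβ₁ | αβ₂ into A → αA' and A' → β₁ | β₂
(α is the longest common prefix among the alternatives). Repeat until
no nonterminal has two alternatives with a common prefix.

Round 1: Y has alternatives sharing prefix 'y y'. Introduce Y': Y → y y Y'
  Add: Y' → - /
  Add: Y' → a
  Add: Y' → Y a

No remaining common prefixes — done.

Resulting grammar:
Y → y y Y'
Y' → - /
Y' → a
Y' → Y a
Y → a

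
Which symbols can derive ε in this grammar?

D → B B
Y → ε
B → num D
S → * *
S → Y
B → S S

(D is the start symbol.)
A non-terminal is nullable if it can derive ε (the empty string): either it has an ε-production, or it has a production whose right-hand side consists entirely of nullable non-terminals.

ε-productions: Y → ε
So Y is immediately nullable.
S → Y: every symbol on the right is nullable, so S is nullable too.
B → S S: every symbol on the right is nullable, so B is nullable too.
D → B B: every symbol on the right is nullable, so D is nullable too.
Every non-terminal is now nullable.
Nullable = { 'B', 'D', 'S', 'Y' }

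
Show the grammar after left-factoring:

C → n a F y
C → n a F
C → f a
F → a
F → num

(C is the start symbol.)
Left-factoring transforms A → αβ₁ | αβ₂ into A → αA' and A' → β₁ | β₂
(α is the longest common prefix among the alternatives). Repeat until
no nonterminal has two alternatives with a common prefix.

Round 1: C has alternatives sharing prefix 'n a F'. Introduce C': C → n a F C'
  Add: C' → y
  Add: C' → ε

No remaining common prefixes — done.

Resulting grammar:
C → n a F C'
C' → y
C' → ε
C → f a
F → a
F → num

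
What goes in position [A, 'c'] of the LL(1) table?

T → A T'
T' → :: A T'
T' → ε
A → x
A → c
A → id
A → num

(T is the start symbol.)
To find M[A, 'c'], we find productions for A where 'c' is in the predict set (PREDICT(N → α) = (FIRST(α) \ {ε}) ∪ (FOLLOW(N) if α ⇒* ε)).

A → x: PREDICT = { 'x' }
A → c: PREDICT = { 'c' }
  'c' is in predict set, so this production goes in M[A, 'c']
A → id: PREDICT = { 'id' }
A → num: PREDICT = { 'num' }

M[A, 'c'] = A → c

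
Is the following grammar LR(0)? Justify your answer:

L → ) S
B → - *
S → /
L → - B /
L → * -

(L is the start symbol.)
Yes, the grammar is LR(0)

A grammar is LR(0) if no state in the canonical LR(0) collection has:
  - both a shift item (dot before a terminal) and a complete item (shift-reduce conflict), or
  - two or more complete items (reduce-reduce conflict; the accept item [L' → L .] counts as a complete item here).

Augment with L' → L and build the canonical LR(0) collection (I0 = CLOSURE({[L' → . L]}), then GOTO on every symbol after a dot until no new states appear). It has 12 states:
  I0: { [L → . ) S], [L → . * -], [L → . - B /], [L' → . L] }  — shift
  I1: { [L → ) . S], [S → . /] }  — shift
  I2: { [L → * . -] }  — shift
  I3: { [B → . - *], [L → - . B /] }  — shift
  I4: { [L' → L .] }  — accept
  I5: { [B → - . *] }  — shift
  I6: { [L → - B . /] }  — shift
  I7: { [L → - B / .] }  — reduce
  I8: { [B → - * .] }  — reduce
  I9: { [L → * - .] }  — reduce
  I10: { [S → / .] }  — reduce
  I11: { [L → ) S .] }  — reduce

Every state is either a pure shift/goto state or contains exactly one complete item and nothing to shift — no conflicts. The grammar is LR(0).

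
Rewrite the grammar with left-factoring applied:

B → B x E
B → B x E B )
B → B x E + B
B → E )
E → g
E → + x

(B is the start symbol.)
B → B x E B'
B' → ε
B' → B )
B' → + B
B → E )
E → g
E → + x

Left-factoring transforms A → αβ₁ | αβ₂ into A → αA' and A' → β₁ | β₂
(α is the longest common prefix among the alternatives). Repeat until
no nonterminal has two alternatives with a common prefix.

Round 1: B has alternatives sharing prefix 'B x E'. Introduce B': B → B x E B'
  Add: B' → ε
  Add: B' → B )
  Add: B' → + B

No remaining common prefixes — done.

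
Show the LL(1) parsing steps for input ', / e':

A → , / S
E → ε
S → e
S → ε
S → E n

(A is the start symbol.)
Stack is shown with the top on the left.

Stack    Input    Action
------------------------
A $      , / e $  output A → , / S
, / S $  , / e $  match ','
/ S $    / e $    match '/'
S $      e $      output S → e
e $      e $      match 'e'
$        $        accept

The string is accepted.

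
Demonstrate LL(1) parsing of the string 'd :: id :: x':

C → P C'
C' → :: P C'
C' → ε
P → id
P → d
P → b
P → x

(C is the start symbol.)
LL(1) parsing maintains a stack (initially the start symbol over $) and the input. At each step: if the stack top is a terminal, match it against the current input token; if it is a non-terminal N, replace it with the RHS of M[N, lookahead] (the unique production whose predict set contains the lookahead).

Stack is shown with the top on the left.

Stack      Input           Action
---------------------------------
C $        d :: id :: x $  output C → P C'
P C' $     d :: id :: x $  output P → d
d C' $     d :: id :: x $  match 'd'
C' $       :: id :: x $    output C' → :: P C'
:: P C' $  :: id :: x $    match '::'
P C' $     id :: x $       output P → id
id C' $    id :: x $       match 'id'
C' $       :: x $          output C' → :: P C'
:: P C' $  :: x $          match '::'
P C' $     x $             output P → x
x C' $     x $             match 'x'
C' $       $               output C' → ε
$          $               accept

The string is accepted.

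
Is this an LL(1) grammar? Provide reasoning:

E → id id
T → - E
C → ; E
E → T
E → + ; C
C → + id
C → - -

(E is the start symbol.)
A grammar is LL(1) if for each non-terminal N with multiple productions, the predict sets of those productions are pairwise disjoint, where PREDICT(N → α) = (FIRST(α) \ {ε}) ∪ (FOLLOW(N) if α ⇒* ε).

Relevant sets:
  FIRST(T) = { '-' }

For E:
  PREDICT(E → id id) = { 'id' }
  PREDICT(E → T) = { '-' }
  PREDICT(E → '+' ';' C) = { '+' }
For C:
  PREDICT(C → ';' E) = { ';' }
  PREDICT(C → '+' id) = { '+' }
  PREDICT(C → '-' '-') = { '-' }
T has a single production, so nothing to check there.

All predict sets are disjoint. The grammar IS LL(1).

Answer: Yes, the grammar is LL(1).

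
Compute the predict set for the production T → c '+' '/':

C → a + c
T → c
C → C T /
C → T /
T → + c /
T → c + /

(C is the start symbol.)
PREDICT(T → c '+' '/') = (FIRST(RHS) \ {ε}) ∪ (FOLLOW(T) if ε ∈ FIRST(RHS), i.e. RHS ⇒* ε)
FIRST(c '+' '/') = { 'c' }
ε ∉ FIRST(c '+' '/'), so FOLLOW(T) is not added.
PREDICT(T → c '+' '/') = { 'c' }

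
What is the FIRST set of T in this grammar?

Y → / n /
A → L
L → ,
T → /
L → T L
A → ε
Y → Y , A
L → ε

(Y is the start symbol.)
{ '/' }

To compute FIRST(T), examine every production with T on the left-hand side, reading each right-hand side left to right until a non-nullable symbol is reached.

From T → /:
  - '/' is a terminal: add '/' and stop

Collecting: FIRST(T) = { '/' }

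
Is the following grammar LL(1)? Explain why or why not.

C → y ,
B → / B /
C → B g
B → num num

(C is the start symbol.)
Yes, the grammar is LL(1).

A grammar is LL(1) if for each non-terminal N with multiple productions, the predict sets of those productions are pairwise disjoint, where PREDICT(N → α) = (FIRST(α) \ {ε}) ∪ (FOLLOW(N) if α ⇒* ε).

Relevant sets:
  FIRST(B) = { '/', 'num' }

For C:
  PREDICT(C → y ',') = { 'y' }
  PREDICT(C → B g) = { '/', 'num' }
For B:
  PREDICT(B → '/' B '/') = { '/' }
  PREDICT(B → num num) = { 'num' }

All predict sets are disjoint. The grammar IS LL(1).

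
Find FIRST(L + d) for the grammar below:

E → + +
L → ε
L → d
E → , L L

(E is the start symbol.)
FIRST sets of the non-terminals involved (from the grammar, by fixed-point iteration):
  FIRST(L) = { 'd', ε }

To compute FIRST(L + d), process the symbols left to right:
Symbol L is a non-terminal. Add FIRST(L) \ {ε} = { 'd' }
L is nullable (ε ∈ FIRST(L)), continue to the next symbol.
Symbol + is a terminal. Add '+' and stop.
FIRST(L + d) = { '+', 'd' }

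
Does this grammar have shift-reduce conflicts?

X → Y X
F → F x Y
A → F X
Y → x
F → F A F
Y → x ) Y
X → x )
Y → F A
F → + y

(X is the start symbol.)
A shift-reduce conflict occurs when an LR(0) state has both:
  - a complete (reduce) item [A → α .] (dot at the end), and
  - a shift item [B → β . c γ] (dot before a terminal).

Augment with X' → X and build the canonical LR(0) collection (I0 = CLOSURE({[X' → . X]}), then GOTO on every symbol after a dot until no new states appear). It has 21 states:
  I0: { [F → . + y], [F → . F A F], [F → . F x Y], [X → . Y X], [X → . x )], [X' → . X], [Y → . F A], [Y → . x ) Y], [Y → . x] }  — shift
  I1: { [F → + . y] }  — shift
  I2: { [A → . F X], [F → . + y], [F → . F A F], [F → . F x Y], [F → F . A F], [F → F . x Y], [Y → F . A] }  — shift
  I3: { [X' → X .] }  — accept
  I4: { [F → . + y], [F → . F A F], [F → . F x Y], [X → . Y X], [X → . x )], [X → Y . X], [Y → . F A], [Y → . x ) Y], [Y → . x] }  — shift
  I5: { [X → x . )], [Y → x . ) Y], [Y → x .] }  — shift, reduce
  I6: { [F → . + y], [F → . F A F], [F → . F x Y], [X → x ) .], [Y → . F A], [Y → . x ) Y], [Y → . x], [Y → x ) . Y] }  — shift, reduce
  I7: { [Y → x ) Y .] }  — reduce
  I8: { [Y → x . ) Y], [Y → x .] }  — shift, reduce
  I9: { [F → . + y], [F → . F A F], [F → . F x Y], [Y → . F A], [Y → . x ) Y], [Y → . x], [Y → x ) . Y] }  — shift
  I10: { [X → Y X .] }  — reduce
  I11: { [F → . + y], [F → . F A F], [F → . F x Y], [F → F A . F], [Y → F A .] }  — shift, reduce
  I12: { [A → . F X], [A → F . X], [F → . + y], [F → . F A F], [F → . F x Y], [F → F . A F], [F → F . x Y], [X → . Y X], [X → . x )], [Y → . F A], [Y → . x ) Y], [Y → . x] }  — shift
  I13: { [F → . + y], [F → . F A F], [F → . F x Y], [F → F x . Y], [Y → . F A], [Y → . x ) Y], [Y → . x] }  — shift
  I14: { [F → F x Y .] }  — reduce
  I15: { [F → . + y], [F → . F A F], [F → . F x Y], [F → F A . F] }  — shift
  I16: { [A → . F X], [A → F . X], [F → . + y], [F → . F A F], [F → . F x Y], [F → F . A F], [F → F . x Y], [X → . Y X], [X → . x )], [Y → . F A], [Y → . x ) Y], [Y → . x], [Y → F . A] }  — shift
  I17: { [A → F X .] }  — reduce
  I18: { [F → . + y], [F → . F A F], [F → . F x Y], [F → F x . Y], [X → x . )], [Y → . F A], [Y → . x ) Y], [Y → . x], [Y → x . ) Y], [Y → x .] }  — shift, reduce
  I19: { [A → . F X], [F → . + y], [F → . F A F], [F → . F x Y], [F → F . A F], [F → F . x Y], [F → F A F .] }  — shift, reduce
  I20: { [F → + y .] }  — reduce

I5 contains reduce item [Y → x .] and shift items [X → x . )], [Y → x . ) Y] — shift-reduce conflict.
I6 contains reduce item [X → x ) .] and shift items [F → . + y], [Y → . x], [Y → . x ) Y] — shift-reduce conflict.
I8 contains reduce item [Y → x .] and shift item [Y → x . ) Y] — shift-reduce conflict.
I11 contains reduce item [Y → F A .] and shift item [F → . + y] — shift-reduce conflict.
I18 contains reduce item [Y → x .] and shift items [F → . + y], [X → x . )], [Y → . x], [Y → . x ) Y], [Y → x . ) Y] — shift-reduce conflict.
I19 contains reduce item [F → F A F .] and shift items [F → . + y], [F → F . x Y] — shift-reduce conflict.

Answer: Yes — I5: [Y → x .] vs [X → x . )]; I6: [X → x ) .] vs [F → . + y]; I8: [Y → x .] vs [Y → x . ) Y]; I11: [Y → F A .] vs [F → . + y]; I18: [Y → x .] vs [F → . + y]; I19: [F → F A F .] vs [F → . + y]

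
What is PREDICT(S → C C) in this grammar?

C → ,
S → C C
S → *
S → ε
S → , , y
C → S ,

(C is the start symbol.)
{ '*', ',' }

PREDICT(S → C C) = (FIRST(RHS) \ {ε}) ∪ (FOLLOW(S) if ε ∈ FIRST(RHS), i.e. RHS ⇒* ε)
FIRST(C) = { '*', ',' }
FIRST(C C) = { '*', ',' }
ε ∉ FIRST(C C), so FOLLOW(S) is not added.
PREDICT(S → C C) = { '*', ',' }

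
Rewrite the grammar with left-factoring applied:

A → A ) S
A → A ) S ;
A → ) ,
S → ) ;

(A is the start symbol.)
Left-factoring transforms A → αβ₁ | αβ₂ into A → αA' and A' → β₁ | β₂
(α is the longest common prefix among the alternatives). Repeat until
no nonterminal has two alternatives with a common prefix.

Round 1: A has alternatives sharing prefix 'A ) S'. Introduce A': A → A ) S A'
  Add: A' → ε
  Add: A' → ;

No remaining common prefixes — done.

Resulting grammar:
A → A ) S A'
A' → ε
A' → ;
A → ) ,
S → ) ;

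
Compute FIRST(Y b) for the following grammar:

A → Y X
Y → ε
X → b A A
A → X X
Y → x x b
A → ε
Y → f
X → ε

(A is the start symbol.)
{ 'b', 'f', 'x' }

FIRST sets of the non-terminals involved (from the grammar, by fixed-point iteration):
  FIRST(Y) = { 'f', 'x', ε }

To compute FIRST(Y b), process the symbols left to right:
Symbol Y is a non-terminal. Add FIRST(Y) \ {ε} = { 'f', 'x' }
Y is nullable (ε ∈ FIRST(Y)), continue to the next symbol.
Symbol b is a terminal. Add 'b' and stop.
FIRST(Y b) = { 'b', 'f', 'x' }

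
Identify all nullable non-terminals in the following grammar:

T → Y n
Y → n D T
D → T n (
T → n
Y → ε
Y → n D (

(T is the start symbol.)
{ 'Y' }

A non-terminal is nullable if it can derive ε (the empty string): either it has an ε-production, or it has a production whose right-hand side consists entirely of nullable non-terminals.

ε-productions: Y → ε
So Y is immediately nullable.
No further non-terminal can be added: every production for the remaining non-terminals contains a terminal or a non-nullable non-terminal.
Nullable = { 'Y' }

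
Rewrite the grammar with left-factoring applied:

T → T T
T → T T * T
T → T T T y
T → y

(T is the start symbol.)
T → T T T'
T' → ε
T' → * T
T' → T y
T → y

Left-factoring transforms A → αβ₁ | αβ₂ into A → αA' and A' → β₁ | β₂
(α is the longest common prefix among the alternatives). Repeat until
no nonterminal has two alternatives with a common prefix.

Round 1: T has alternatives sharing prefix 'T T'. Introduce T': T → T T T'
  Add: T' → ε
  Add: T' → * T
  Add: T' → T y

No remaining common prefixes — done.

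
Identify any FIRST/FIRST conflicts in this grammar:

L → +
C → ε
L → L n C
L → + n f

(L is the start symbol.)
A FIRST/FIRST conflict occurs when two productions N → α and N → β for the same non-terminal have FIRST(α) ∩ FIRST(β) ≠ ∅ (with ε ∈ FIRST of a nullable right-hand side, so two nullable alternatives also conflict).

FIRST sets of the non-terminals at (or reachable through a nullable prefix from) the front of some alternative:
  FIRST(L) = { '+' }

Productions for L:
  L → +: FIRST = { '+' }
  L → L n C: FIRST = { '+' }
  L → + n f: FIRST = { '+' }
C has only one production, so no FIRST/FIRST conflict is possible there.

Conflict for L: L → + and L → L n C
  Overlap: { '+' }
Conflict for L: L → + and L → + n f
  Overlap: { '+' }
Conflict for L: L → L n C and L → + n f
  Overlap: { '+' }

Answer: Yes. L → '+' / L → L n C on { '+' }; L → '+' / L → '+' n f on { '+' }; L → L n C / L → '+' n f on { '+' }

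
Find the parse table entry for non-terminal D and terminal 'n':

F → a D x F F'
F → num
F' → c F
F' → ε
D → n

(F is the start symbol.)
To find M[D, 'n'], we find productions for D where 'n' is in the predict set (PREDICT(N → α) = (FIRST(α) \ {ε}) ∪ (FOLLOW(N) if α ⇒* ε)).

D → n: PREDICT = { 'n' }
  'n' is in predict set, so this production goes in M[D, 'n']

M[D, 'n'] = D → n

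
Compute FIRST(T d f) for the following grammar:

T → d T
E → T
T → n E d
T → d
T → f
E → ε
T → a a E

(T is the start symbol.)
FIRST sets of the non-terminals involved (from the grammar, by fixed-point iteration):
  FIRST(T) = { 'a', 'd', 'f', 'n' }

To compute FIRST(T d f), process the symbols left to right:
Symbol T is a non-terminal. Add FIRST(T) \ {ε} = { 'a', 'd', 'f', 'n' }
T is not nullable (ε ∉ FIRST(T)), so stop here.
FIRST(T d f) = { 'a', 'd', 'f', 'n' }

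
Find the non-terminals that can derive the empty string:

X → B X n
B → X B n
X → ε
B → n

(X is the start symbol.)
A non-terminal is nullable if it can derive ε (the empty string): either it has an ε-production, or it has a production whose right-hand side consists entirely of nullable non-terminals.

ε-productions: X → ε
So X is immediately nullable.
No further non-terminal can be added: every production for the remaining non-terminals contains a terminal or a non-nullable non-terminal.
Nullable = { 'X' }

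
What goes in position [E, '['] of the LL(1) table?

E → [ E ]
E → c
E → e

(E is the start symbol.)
E → [ E ]

To find M[E, '['], we find productions for E where '[' is in the predict set (PREDICT(N → α) = (FIRST(α) \ {ε}) ∪ (FOLLOW(N) if α ⇒* ε)).

E → [ E ]: PREDICT = { '[' }
  '[' is in predict set, so this production goes in M[E, '[']
E → c: PREDICT = { 'c' }
E → e: PREDICT = { 'e' }

M[E, '['] = E → [ E ]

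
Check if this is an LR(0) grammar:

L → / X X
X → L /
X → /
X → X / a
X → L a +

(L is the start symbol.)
No. Shift-reduce conflict between [X → / .] and [L → . / X X]

A grammar is LR(0) if no state in the canonical LR(0) collection has:
  - both a shift item (dot before a terminal) and a complete item (shift-reduce conflict), or
  - two or more complete items (reduce-reduce conflict; the accept item [L' → L .] counts as a complete item here).

Augment with L' → L and build the canonical LR(0) collection (I0 = CLOSURE({[L' → . L]}), then GOTO on every symbol after a dot until no new states appear). It has 13 states:
  I0: { [L → . / X X], [L' → . L] }  — shift
  I1: { [L → . / X X], [L → / . X X], [X → . /], [X → . L /], [X → . L a +], [X → . X / a] }  — shift
  I2: { [L' → L .] }  — accept
  I3: { [L → . / X X], [L → / . X X], [X → . /], [X → . L /], [X → . L a +], [X → . X / a], [X → / .] }  — shift, reduce
  I4: { [X → L . /], [X → L . a +] }  — shift
  I5: { [L → . / X X], [L → / X . X], [X → . /], [X → . L /], [X → . L a +], [X → . X / a], [X → X . / a] }  — shift
  I6: { [L → . / X X], [L → / . X X], [X → . /], [X → . L /], [X → . L a +], [X → . X / a], [X → / .], [X → X / . a] }  — shift, reduce
  I7: { [L → / X X .], [X → X . / a] }  — shift, reduce
  I8: { [X → X / . a] }  — shift
  I9: { [X → X / a .] }  — reduce
  I10: { [X → L / .] }  — reduce
  I11: { [X → L a . +] }  — shift
  I12: { [X → L a + .] }  — reduce

Conflict in state I3:
  Shift-reduce conflict between [X → / .] and [L → . / X X]
So the grammar is NOT LR(0).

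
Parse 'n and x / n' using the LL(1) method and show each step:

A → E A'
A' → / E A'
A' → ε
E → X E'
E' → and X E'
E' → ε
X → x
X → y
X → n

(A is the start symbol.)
Stack is shown with the top on the left.

Stack          Input          Action
------------------------------------
A $            n and x / n $  output A → E A'
E A' $         n and x / n $  output E → X E'
X E' A' $      n and x / n $  output X → n
n E' A' $      n and x / n $  match 'n'
E' A' $        and x / n $    output E' → and X E'
and X E' A' $  and x / n $    match 'and'
X E' A' $      x / n $        output X → x
x E' A' $      x / n $        match 'x'
E' A' $        / n $          output E' → ε
A' $           / n $          output A' → / E A'
/ E A' $       / n $          match '/'
E A' $         n $            output E → X E'
X E' A' $      n $            output X → n
n E' A' $      n $            match 'n'
E' A' $        $              output E' → ε
A' $           $              output A' → ε
$              $              accept

The string is accepted.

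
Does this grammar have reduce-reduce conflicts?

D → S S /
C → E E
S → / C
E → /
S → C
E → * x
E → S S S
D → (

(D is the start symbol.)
Augment with D' → D and build the canonical LR(0) collection (I0 = CLOSURE({[D' → . D]}), then GOTO on every symbol after a dot until no new states appear). It has 16 states:
  I0: { [C → . E E], [D → . (], [D → . S S /], [D' → . D], [E → . * x], [E → . /], [E → . S S S], [S → . / C], [S → . C] }  — shift
  I1: { [D → ( .] }  — reduce
  I2: { [E → * . x] }  — shift
  I3: { [C → . E E], [E → . * x], [E → . /], [E → . S S S], [E → / .], [S → . / C], [S → . C], [S → / . C] }  — shift, reduce
  I4: { [S → C .] }  — reduce
  I5: { [D' → D .] }  — accept
  I6: { [C → . E E], [C → E . E], [E → . * x], [E → . /], [E → . S S S], [S → . / C], [S → . C] }  — shift
  I7: { [C → . E E], [D → S . S /], [E → . * x], [E → . /], [E → . S S S], [E → S . S S], [S → . / C], [S → . C] }  — shift
  I8: { [C → . E E], [D → S S . /], [E → . * x], [E → . /], [E → . S S S], [E → S . S S], [E → S S . S], [S → . / C], [S → . C] }  — shift
  I9: { [C → . E E], [D → S S / .], [E → . * x], [E → . /], [E → . S S S], [E → / .], [S → . / C], [S → . C], [S → / . C] }  — shift, 2 reduces
  I10: { [C → . E E], [E → . * x], [E → . /], [E → . S S S], [E → S . S S], [E → S S . S], [E → S S S .], [S → . / C], [S → . C] }  — shift, reduce
  I11: { [S → / C .], [S → C .] }  — 2 reduces
  I12: { [C → . E E], [E → . * x], [E → . /], [E → . S S S], [E → S . S S], [S → . / C], [S → . C] }  — shift
  I13: { [C → . E E], [E → . * x], [E → . /], [E → . S S S], [E → S . S S], [E → S S . S], [S → . / C], [S → . C] }  — shift
  I14: { [C → . E E], [C → E . E], [C → E E .], [E → . * x], [E → . /], [E → . S S S], [S → . / C], [S → . C] }  — shift, reduce
  I15: { [E → * x .] }  — reduce

I9 contains complete items [D → S S / .], [E → / .] — reduce-reduce conflict.
I11 contains complete items [S → / C .], [S → C .] — reduce-reduce conflict.

Answer: Yes — I9: [D → S S / .] vs [E → / .]; I11: [S → / C .] vs [S → C .]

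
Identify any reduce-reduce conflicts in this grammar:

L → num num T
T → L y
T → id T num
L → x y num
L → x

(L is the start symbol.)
Augment with L' → L and build the canonical LR(0) collection (I0 = CLOSURE({[L' → . L]}), then GOTO on every symbol after a dot until no new states appear). It has 13 states:
  I0: { [L → . num num T], [L → . x y num], [L → . x], [L' → . L] }  — shift
  I1: { [L' → L .] }  — accept
  I2: { [L → num . num T] }  — shift
  I3: { [L → x . y num], [L → x .] }  — shift, reduce
  I4: { [L → x y . num] }  — shift
  I5: { [L → x y num .] }  — reduce
  I6: { [L → . num num T], [L → . x y num], [L → . x], [L → num num . T], [T → . L y], [T → . id T num] }  — shift
  I7: { [T → L . y] }  — shift
  I8: { [L → num num T .] }  — reduce
  I9: { [L → . num num T], [L → . x y num], [L → . x], [T → . L y], [T → . id T num], [T → id . T num] }  — shift
  I10: { [T → id T . num] }  — shift
  I11: { [T → id T num .] }  — reduce
  I12: { [T → L y .] }  — reduce

No state contains more than one complete item.

Answer: No reduce-reduce conflicts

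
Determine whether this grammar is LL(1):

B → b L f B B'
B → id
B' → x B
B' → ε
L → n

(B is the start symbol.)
No. Predict set conflict for B': { 'x' }

Relevant sets:
  FOLLOW(B') = { $, 'x' }

For B:
  PREDICT(B → b L f B B') = { 'b' }
  PREDICT(B → id) = { 'id' }
For B':
  PREDICT(B' → x B) = { 'x' }
  PREDICT(B' → ε) = { $, 'x' }
L has a single production, so nothing to check there.

Conflict found: Predict set conflict for B': { 'x' }
The grammar is NOT LL(1).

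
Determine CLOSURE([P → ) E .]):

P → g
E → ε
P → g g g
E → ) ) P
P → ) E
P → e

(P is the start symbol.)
To compute CLOSURE, for each item [A → α.Bβ] where B is a non-terminal, add [B → .γ] for all productions B → γ; repeat for the newly added items until nothing changes.

Start with: [P → ) E .]
The dot is at the end, so nothing is added.

CLOSURE = { [P → ) E .] }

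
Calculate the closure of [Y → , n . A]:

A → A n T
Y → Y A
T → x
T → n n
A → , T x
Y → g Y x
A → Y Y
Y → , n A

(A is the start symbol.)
To compute CLOSURE, for each item [A → α.Bβ] where B is a non-terminal, add [B → .γ] for all productions B → γ; repeat for the newly added items until nothing changes.

Start with: [Y → , n . A]
  [Y → , n . A] has the dot before A: add [A → . A n T], [A → . , T x], [A → . Y Y]
  [A → . Y Y] has the dot before Y: add [Y → . Y A], [Y → . g Y x], [Y → . , n A]
No further items can be added.

CLOSURE = { [A → . , T x], [A → . A n T], [A → . Y Y], [Y → , n . A], [Y → . , n A], [Y → . Y A], [Y → . g Y x] }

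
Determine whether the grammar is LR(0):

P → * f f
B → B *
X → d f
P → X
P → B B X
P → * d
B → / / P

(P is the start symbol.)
Augment with P' → P and build the canonical LR(0) collection (I0 = CLOSURE({[P' → . P]}), then GOTO on every symbol after a dot until no new states appear). It has 16 states:
  I0: { [B → . / / P], [B → . B *], [P → . * d], [P → . * f f], [P → . B B X], [P → . X], [P' → . P], [X → . d f] }  — shift
  I1: { [P → * . d], [P → * . f f] }  — shift
  I2: { [B → / . / P] }  — shift
  I3: { [B → . / / P], [B → . B *], [B → B . *], [P → B . B X] }  — shift
  I4: { [P' → P .] }  — accept
  I5: { [P → X .] }  — reduce
  I6: { [X → d . f] }  — shift
  I7: { [X → d f .] }  — reduce
  I8: { [B → B * .] }  — reduce
  I9: { [B → B . *], [P → B B . X], [X → . d f] }  — shift
  I10: { [P → B B X .] }  — reduce
  I11: { [B → . / / P], [B → . B *], [B → / / . P], [P → . * d], [P → . * f f], [P → . B B X], [P → . X], [X → . d f] }  — shift
  I12: { [B → / / P .] }  — reduce
  I13: { [P → * d .] }  — reduce
  I14: { [P → * f . f] }  — shift
  I15: { [P → * f f .] }  — reduce

Every state is either a pure shift/goto state or contains exactly one complete item and nothing to shift — no conflicts. The grammar is LR(0).

Answer: Yes, the grammar is LR(0)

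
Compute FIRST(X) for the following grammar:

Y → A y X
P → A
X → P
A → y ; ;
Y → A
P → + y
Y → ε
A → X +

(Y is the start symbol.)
To compute FIRST(X), examine every production with X on the left-hand side, reading each right-hand side left to right until a non-nullable symbol is reached.

FIRST sets of the other non-terminals involved (by the same procedure, iterated to a fixed point):
  FIRST(P) = { '+', 'y' }

From X → P:
  - P is a non-terminal: add FIRST(P) \ {ε} = { '+', 'y' }
    P is not nullable, so stop

Collecting: FIRST(X) = { '+', 'y' }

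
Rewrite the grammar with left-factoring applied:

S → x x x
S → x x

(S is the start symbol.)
Left-factoring transforms A → αβ₁ | αβ₂ into A → αA' and A' → β₁ | β₂
(α is the longest common prefix among the alternatives). Repeat until
no nonterminal has two alternatives with a common prefix.

Round 1: S has alternatives sharing prefix 'x x'. Introduce S': S → x x S'
  Add: S' → x
  Add: S' → ε

No remaining common prefixes — done.

Resulting grammar:
S → x x S'
S' → x
S' → ε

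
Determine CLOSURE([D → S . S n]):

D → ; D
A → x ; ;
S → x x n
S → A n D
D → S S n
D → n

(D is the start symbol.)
{ [A → . x ; ;], [D → S . S n], [S → . A n D], [S → . x x n] }

To compute CLOSURE, for each item [A → α.Bβ] where B is a non-terminal, add [B → .γ] for all productions B → γ; repeat for the newly added items until nothing changes.

Start with: [D → S . S n]
  [D → S . S n] has the dot before S: add [S → . x x n], [S → . A n D]
  [S → . A n D] has the dot before A: add [A → . x ; ;]
No further items can be added.

CLOSURE = { [A → . x ; ;], [D → S . S n], [S → . A n D], [S → . x x n] }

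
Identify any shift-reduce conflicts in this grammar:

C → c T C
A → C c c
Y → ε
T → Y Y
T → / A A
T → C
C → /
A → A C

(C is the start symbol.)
Yes — I3: [Y → .] vs [C → . /]; I4: [C → / .] vs [C → . /]; I14: [T → / A A .] vs [C → . /]; I15: [A → A C .] vs [A → C . c c]

A shift-reduce conflict occurs when an LR(0) state has both:
  - a complete (reduce) item [A → α .] (dot at the end), and
  - a shift item [B → β . c γ] (dot before a terminal).

Augment with C' → C and build the canonical LR(0) collection (I0 = CLOSURE({[C' → . C]}), then GOTO on every symbol after a dot until no new states appear). It has 17 states:
  I0: { [C → . /], [C → . c T C], [C' → . C] }  — shift
  I1: { [C → / .] }  — reduce
  I2: { [C' → C .] }  — accept
  I3: { [C → . /], [C → . c T C], [C → c . T C], [T → . / A A], [T → . C], [T → . Y Y], [Y → .] }  — shift, reduce
  I4: { [A → . A C], [A → . C c c], [C → . /], [C → . c T C], [C → / .], [T → / . A A] }  — shift, reduce
  I5: { [T → C .] }  — reduce
  I6: { [C → . /], [C → . c T C], [C → c T . C] }  — shift
  I7: { [T → Y . Y], [Y → .] }  — reduce
  I8: { [T → Y Y .] }  — reduce
  I9: { [C → c T C .] }  — reduce
  I10: { [A → . A C], [A → . C c c], [A → A . C], [C → . /], [C → . c T C], [T → / A . A] }  — shift
  I11: { [A → C . c c] }  — shift
  I12: { [A → C c . c] }  — shift
  I13: { [A → C c c .] }  — reduce
  I14: { [A → A . C], [C → . /], [C → . c T C], [T → / A A .] }  — shift, reduce
  I15: { [A → A C .], [A → C . c c] }  — shift, reduce
  I16: { [A → A C .] }  — reduce

I3 contains reduce item [Y → .] and shift items [C → . /], [C → . c T C], [T → . / A A] — shift-reduce conflict.
I4 contains reduce item [C → / .] and shift items [C → . /], [C → . c T C] — shift-reduce conflict.
I14 contains reduce item [T → / A A .] and shift items [C → . /], [C → . c T C] — shift-reduce conflict.
I15 contains reduce item [A → A C .] and shift item [A → C . c c] — shift-reduce conflict.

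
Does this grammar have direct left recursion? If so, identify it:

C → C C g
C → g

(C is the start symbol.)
C → C C g: LEFT RECURSIVE (starts with C)
C → g: starts with g

The grammar has direct left recursion on: C.

Answer: Yes, C is left-recursive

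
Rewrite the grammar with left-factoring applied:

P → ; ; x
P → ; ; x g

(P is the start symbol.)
Left-factoring transforms A → αβ₁ | αβ₂ into A → αA' and A' → β₁ | β₂
(α is the longest common prefix among the alternatives). Repeat until
no nonterminal has two alternatives with a common prefix.

Round 1: P has alternatives sharing prefix '; ; x'. Introduce P': P → ; ; x P'
  Add: P' → ε
  Add: P' → g

No remaining common prefixes — done.

Resulting grammar:
P → ; ; x P'
P' → ε
P' → g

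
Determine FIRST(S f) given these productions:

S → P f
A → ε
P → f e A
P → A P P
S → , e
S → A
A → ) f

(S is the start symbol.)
FIRST sets of the non-terminals involved (from the grammar, by fixed-point iteration):
  FIRST(S) = { ')', ',', 'f', ε }

To compute FIRST(S f), process the symbols left to right:
Symbol S is a non-terminal. Add FIRST(S) \ {ε} = { ')', ',', 'f' }
S is nullable (ε ∈ FIRST(S)), continue to the next symbol.
Symbol f is a terminal. Add 'f' and stop.
FIRST(S f) = { ')', ',', 'f' }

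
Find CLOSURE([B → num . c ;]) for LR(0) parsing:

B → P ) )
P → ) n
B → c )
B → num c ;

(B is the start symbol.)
{ [B → num . c ;] }

To compute CLOSURE, for each item [A → α.Bβ] where B is a non-terminal, add [B → .γ] for all productions B → γ; repeat for the newly added items until nothing changes.

Start with: [B → num . c ;]
The dot precedes the terminal c, so nothing is added.

CLOSURE = { [B → num . c ;] }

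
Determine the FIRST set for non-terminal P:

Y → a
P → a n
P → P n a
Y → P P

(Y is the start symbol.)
To compute FIRST(P), examine every production with P on the left-hand side, reading each right-hand side left to right until a non-nullable symbol is reached.

From P → a n:
  - a is a terminal: add 'a' and stop
From P → P n a:
  - P is the symbol being defined: contributes nothing new
    P is not nullable, so stop

Collecting: FIRST(P) = { 'a' }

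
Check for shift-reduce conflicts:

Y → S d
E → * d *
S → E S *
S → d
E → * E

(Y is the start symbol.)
No shift-reduce conflicts

Augment with Y' → Y and build the canonical LR(0) collection (I0 = CLOSURE({[Y' → . Y]}), then GOTO on every symbol after a dot until no new states appear). It has 12 states:
  I0: { [E → . * E], [E → . * d *], [S → . E S *], [S → . d], [Y → . S d], [Y' → . Y] }  — shift
  I1: { [E → * . E], [E → * . d *], [E → . * E], [E → . * d *] }  — shift
  I2: { [E → . * E], [E → . * d *], [S → . E S *], [S → . d], [S → E . S *] }  — shift
  I3: { [Y → S . d] }  — shift
  I4: { [Y' → Y .] }  — accept
  I5: { [S → d .] }  — reduce
  I6: { [Y → S d .] }  — reduce
  I7: { [S → E S . *] }  — shift
  I8: { [S → E S * .] }  — reduce
  I9: { [E → * E .] }  — reduce
  I10: { [E → * d . *] }  — shift
  I11: { [E → * d * .] }  — reduce

No state contains both a complete item and a shift item.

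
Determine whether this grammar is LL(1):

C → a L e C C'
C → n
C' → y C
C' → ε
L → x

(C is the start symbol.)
A grammar is LL(1) if for each non-terminal N with multiple productions, the predict sets of those productions are pairwise disjoint, where PREDICT(N → α) = (FIRST(α) \ {ε}) ∪ (FOLLOW(N) if α ⇒* ε).

Relevant sets:
  FOLLOW(C') = { $, 'y' }

For C:
  PREDICT(C → a L e C C') = { 'a' }
  PREDICT(C → n) = { 'n' }
For C':
  PREDICT(C' → y C) = { 'y' }
  PREDICT(C' → ε) = { $, 'y' }
L has a single production, so nothing to check there.

Conflict found: Predict set conflict for C': { 'y' }
The grammar is NOT LL(1).

Answer: No. Predict set conflict for C': { 'y' }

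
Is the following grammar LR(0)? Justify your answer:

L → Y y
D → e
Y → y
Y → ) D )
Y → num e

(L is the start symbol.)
A grammar is LR(0) if no state in the canonical LR(0) collection has:
  - both a shift item (dot before a terminal) and a complete item (shift-reduce conflict), or
  - two or more complete items (reduce-reduce conflict; the accept item [L' → L .] counts as a complete item here).

Augment with L' → L and build the canonical LR(0) collection (I0 = CLOSURE({[L' → . L]}), then GOTO on every symbol after a dot until no new states appear). It has 11 states:
  I0: { [L → . Y y], [L' → . L], [Y → . ) D )], [Y → . num e], [Y → . y] }  — shift
  I1: { [D → . e], [Y → ) . D )] }  — shift
  I2: { [L' → L .] }  — accept
  I3: { [L → Y . y] }  — shift
  I4: { [Y → num . e] }  — shift
  I5: { [Y → y .] }  — reduce
  I6: { [Y → num e .] }  — reduce
  I7: { [L → Y y .] }  — reduce
  I8: { [Y → ) D . )] }  — shift
  I9: { [D → e .] }  — reduce
  I10: { [Y → ) D ) .] }  — reduce

Every state is either a pure shift/goto state or contains exactly one complete item and nothing to shift — no conflicts. The grammar is LR(0).

Answer: Yes, the grammar is LR(0)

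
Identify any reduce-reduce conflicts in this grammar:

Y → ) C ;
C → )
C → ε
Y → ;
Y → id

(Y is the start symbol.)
No reduce-reduce conflicts

A reduce-reduce conflict occurs when an LR(0) state has two complete items [A → α .] and [B → β .] — both call for a reduction, and with no lookahead the parser cannot choose between them.

Augment with Y' → Y and build the canonical LR(0) collection (I0 = CLOSURE({[Y' → . Y]}), then GOTO on every symbol after a dot until no new states appear). It has 8 states:
  I0: { [Y → . ) C ;], [Y → . ;], [Y → . id], [Y' → . Y] }  — shift
  I1: { [C → . )], [C → .], [Y → ) . C ;] }  — shift, reduce
  I2: { [Y → ; .] }  — reduce
  I3: { [Y' → Y .] }  — accept
  I4: { [Y → id .] }  — reduce
  I5: { [C → ) .] }  — reduce
  I6: { [Y → ) C . ;] }  — shift
  I7: { [Y → ) C ; .] }  — reduce

No state contains more than one complete item.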